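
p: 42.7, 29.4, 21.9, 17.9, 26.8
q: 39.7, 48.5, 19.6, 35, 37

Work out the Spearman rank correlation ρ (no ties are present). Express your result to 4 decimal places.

0.8000

Rank p: 5, 4, 2, 1, 3
Rank q: 4, 5, 1, 2, 3
d = rank(p) − rank(q): 1, -1, 1, -1, 0; Σd² = 4
ρ = 1 − 6Σd² / [n(n²−1)] = 1 − 6×4 / (5×24) = 1 − 24/120 ≈ 0.8000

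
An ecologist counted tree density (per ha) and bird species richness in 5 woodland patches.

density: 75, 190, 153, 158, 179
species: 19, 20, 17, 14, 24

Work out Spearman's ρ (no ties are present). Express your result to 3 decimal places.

0.500

Rank density: 1, 5, 2, 3, 4
Rank species: 3, 4, 2, 1, 5
d = rank(density) − rank(species): -2, 1, 0, 2, -1; Σd² = 10
ρ = 1 − 6Σd² / [n(n²−1)] = 1 − 6×10 / (5×24) = 1 − 60/120 ≈ 0.500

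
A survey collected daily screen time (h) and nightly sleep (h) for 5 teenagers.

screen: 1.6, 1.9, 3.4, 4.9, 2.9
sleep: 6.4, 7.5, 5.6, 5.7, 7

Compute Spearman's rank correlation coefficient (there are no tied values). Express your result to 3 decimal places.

Rank screen: 1, 2, 4, 5, 3
Rank sleep: 3, 5, 1, 2, 4
d = rank(screen) − rank(sleep): -2, -3, 3, 3, -1; Σd² = 32
ρ = 1 − 6Σd² / [n(n²−1)] = 1 − 6×32 / (5×24) = 1 − 192/120 ≈ -0.600

-0.600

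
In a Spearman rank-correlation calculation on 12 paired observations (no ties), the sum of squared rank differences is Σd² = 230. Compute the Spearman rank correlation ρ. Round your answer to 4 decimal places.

0.1958

ρ = 1 − 6Σd² / [n(n²−1)] = 1 − 6×230 / (12×143)
  = 1 − 1380/1716 = 1 − 0.80420 ≈ 0.1958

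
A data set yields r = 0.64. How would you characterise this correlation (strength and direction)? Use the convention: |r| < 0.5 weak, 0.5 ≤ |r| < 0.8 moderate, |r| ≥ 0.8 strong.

r = 0.64 > 0 so the relationship is positive.
|r| = 0.64, which falls in the moderate range.

moderate positive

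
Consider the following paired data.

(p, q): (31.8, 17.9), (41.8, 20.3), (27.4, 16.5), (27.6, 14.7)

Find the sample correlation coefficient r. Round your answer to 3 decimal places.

n = 4, Σp = 128.6, Σq = 69.4, Σp² = 4271, Σq² = 1220.84, Σpq = 2275.58
nΣpq − ΣpΣq = 9102.32 − 8924.84 = 177.48
nΣp² − (Σp)² = 17084 − 16537.96 = 546.04; nΣq² − (Σq)² = 4883.36 − 4816.36 = 67
r = 177.48 / √(546.04 × 67) = 177.48 / 191.2712 ≈ 0.928

0.928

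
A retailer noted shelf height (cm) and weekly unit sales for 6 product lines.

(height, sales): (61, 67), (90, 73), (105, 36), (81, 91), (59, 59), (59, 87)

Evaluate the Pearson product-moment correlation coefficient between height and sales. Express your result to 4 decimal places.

n = 6, Σx = 455, Σy = 413, Σx² = 36369, Σy² = 30445, Σxy = 30422
nΣxy − ΣxΣy = 182532 − 187915 = -5383
nΣx² − (Σx)² = 218214 − 207025 = 11189; nΣy² − (Σy)² = 182670 − 170569 = 12101
r = -5383 / √(11189 × 12101) = -5383 / 11636.0685 ≈ -0.4626

-0.4626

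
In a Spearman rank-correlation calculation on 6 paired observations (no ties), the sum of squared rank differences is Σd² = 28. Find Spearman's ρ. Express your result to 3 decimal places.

ρ = 1 − 6Σd² / [n(n²−1)] = 1 − 6×28 / (6×35)
  = 1 − 168/210 = 1 − 0.8000 ≈ 0.200

0.200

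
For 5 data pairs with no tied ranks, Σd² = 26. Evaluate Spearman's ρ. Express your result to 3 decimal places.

ρ = 1 − 6Σd² / [n(n²−1)] = 1 − 6×26 / (5×24)
  = 1 − 156/120 = 1 − 1.3000 ≈ -0.300

-0.300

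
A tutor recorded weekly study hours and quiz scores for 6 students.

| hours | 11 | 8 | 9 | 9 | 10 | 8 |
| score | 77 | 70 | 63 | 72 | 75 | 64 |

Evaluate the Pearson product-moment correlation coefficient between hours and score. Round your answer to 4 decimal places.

n = 6, Σx = 55, Σy = 421, Σx² = 511, Σy² = 29703, Σxy = 3884
nΣxy − ΣxΣy = 23304 − 23155 = 149
nΣx² − (Σx)² = 3066 − 3025 = 41; nΣy² − (Σy)² = 178218 − 177241 = 977
r = 149 / √(41 × 977) = 149 / 200.1424 ≈ 0.7445

0.7445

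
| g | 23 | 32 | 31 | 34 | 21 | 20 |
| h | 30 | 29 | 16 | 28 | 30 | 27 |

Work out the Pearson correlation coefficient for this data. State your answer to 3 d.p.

-0.347

n = 6, Σg = 161, Σh = 160, Σg² = 4511, Σh² = 4410, Σgh = 4236
nΣgh − ΣgΣh = 25416 − 25760 = -344
nΣg² − (Σg)² = 27066 − 25921 = 1145; nΣh² − (Σh)² = 26460 − 25600 = 860
r = -344 / √(1145 × 860) = -344 / 992.3205 ≈ -0.347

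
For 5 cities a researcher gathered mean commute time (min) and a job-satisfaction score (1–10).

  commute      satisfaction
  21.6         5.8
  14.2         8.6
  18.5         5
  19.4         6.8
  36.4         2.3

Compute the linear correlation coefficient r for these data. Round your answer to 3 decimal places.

-0.913

n = 5, Σx = 110.1, Σy = 28.5, Σx² = 2711.77, Σy² = 184.13, Σxy = 555.54
nΣxy − ΣxΣy = 2777.7 − 3137.85 = -360.15
nΣx² − (Σx)² = 13558.85 − 12122.01 = 1436.84; nΣy² − (Σy)² = 920.65 − 812.25 = 108.4
r = -360.15 / √(1436.84 × 108.4) = -360.15 / 394.6561 ≈ -0.913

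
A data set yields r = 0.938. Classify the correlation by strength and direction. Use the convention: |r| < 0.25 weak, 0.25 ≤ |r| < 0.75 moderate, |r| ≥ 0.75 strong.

strong positive

r = 0.938 > 0 so the relationship is positive.
|r| = 0.938, which falls in the strong range.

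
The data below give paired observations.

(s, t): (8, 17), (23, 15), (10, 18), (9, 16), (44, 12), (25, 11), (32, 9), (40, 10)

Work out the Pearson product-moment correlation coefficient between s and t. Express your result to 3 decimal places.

-0.834

n = 8, Σs = 191, Σt = 108, Σs² = 5959, Σt² = 1540, Σst = 2296
nΣst − ΣsΣt = 18368 − 20628 = -2260
nΣs² − (Σs)² = 47672 − 36481 = 11191; nΣt² − (Σt)² = 12320 − 11664 = 656
r = -2260 / √(11191 × 656) = -2260 / 2709.4826 ≈ -0.834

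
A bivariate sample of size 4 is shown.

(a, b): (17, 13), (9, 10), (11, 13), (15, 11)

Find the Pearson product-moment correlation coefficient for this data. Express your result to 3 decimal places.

0.487

n = 4, Σa = 52, Σb = 47, Σa² = 716, Σb² = 559, Σab = 619
nΣab − ΣaΣb = 2476 − 2444 = 32
nΣa² − (Σa)² = 2864 − 2704 = 160; nΣb² − (Σb)² = 2236 − 2209 = 27
r = 32 / √(160 × 27) = 32 / 65.7267 ≈ 0.487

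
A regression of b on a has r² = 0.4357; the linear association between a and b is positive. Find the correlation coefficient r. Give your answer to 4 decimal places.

|r| = √0.4357 = 0.6601
The association is positive, so r = 0.6601.

0.6601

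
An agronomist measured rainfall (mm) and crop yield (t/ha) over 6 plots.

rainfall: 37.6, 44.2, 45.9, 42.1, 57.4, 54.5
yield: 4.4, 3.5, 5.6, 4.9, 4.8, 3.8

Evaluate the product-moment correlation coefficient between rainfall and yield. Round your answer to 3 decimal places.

-0.054

n = 6, Σx = 281.7, Σy = 27, Σx² = 13511.63, Σy² = 124.46, Σxy = 1266.09
nΣxy − ΣxΣy = 7596.54 − 7605.9 = -9.36
nΣx² − (Σx)² = 81069.78 − 79354.89 = 1714.89; nΣy² − (Σy)² = 746.76 − 729 = 17.76
r = -9.36 / √(1714.89 × 17.76) = -9.36 / 174.5178 ≈ -0.054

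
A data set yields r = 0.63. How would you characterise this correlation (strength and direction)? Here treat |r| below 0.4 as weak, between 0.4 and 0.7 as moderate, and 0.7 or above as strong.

r = 0.63 > 0 so the relationship is positive.
|r| = 0.63, which falls in the moderate range.

moderate positive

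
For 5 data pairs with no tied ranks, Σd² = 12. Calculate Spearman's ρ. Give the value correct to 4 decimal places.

0.4000

ρ = 1 − 6Σd² / [n(n²−1)] = 1 − 6×12 / (5×24)
  = 1 − 72/120 = 1 − 0.60000 ≈ 0.4000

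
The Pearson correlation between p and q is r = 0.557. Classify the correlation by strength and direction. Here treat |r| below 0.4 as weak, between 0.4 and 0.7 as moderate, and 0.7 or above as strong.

r = 0.557 > 0 so the relationship is positive.
|r| = 0.557, which falls in the moderate range.

moderate positive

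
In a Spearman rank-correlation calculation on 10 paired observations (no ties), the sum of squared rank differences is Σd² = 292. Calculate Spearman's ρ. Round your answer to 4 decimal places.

-0.7697

ρ = 1 − 6Σd² / [n(n²−1)] = 1 − 6×292 / (10×99)
  = 1 − 1752/990 = 1 − 1.76970 ≈ -0.7697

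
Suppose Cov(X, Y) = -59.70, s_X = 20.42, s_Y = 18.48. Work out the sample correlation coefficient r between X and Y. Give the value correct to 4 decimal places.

r = Cov(X,Y) / (s_X · s_Y) = -59.70 / (20.42 × 18.48)
  = -59.70 / 377.3616 ≈ -0.1582

-0.1582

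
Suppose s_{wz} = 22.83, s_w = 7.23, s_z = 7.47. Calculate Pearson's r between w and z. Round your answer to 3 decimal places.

0.423

r = Cov(w,z) / (s_w · s_z) = 22.83 / (7.23 × 7.47)
  = 22.83 / 54.0081 ≈ 0.423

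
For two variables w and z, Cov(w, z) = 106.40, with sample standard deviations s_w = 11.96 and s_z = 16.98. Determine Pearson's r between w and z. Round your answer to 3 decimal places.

r = Cov(w,z) / (s_w · s_z) = 106.40 / (11.96 × 16.98)
  = 106.40 / 203.0808 ≈ 0.524

0.524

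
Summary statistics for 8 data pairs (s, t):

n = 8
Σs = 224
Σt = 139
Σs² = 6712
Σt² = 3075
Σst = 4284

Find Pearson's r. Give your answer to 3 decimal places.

0.727

r = (nΣst − ΣsΣt) / √[(nΣs² − (Σs)²)(nΣt² − (Σt)²)]
Numerator: 8×4284 − 224×139 = 3136
Denominator: √[(53696 − 50176)(24600 − 19321)] = √[3520 × 5279] = 4310.6937
r = 3136 / 4310.6937 ≈ 0.727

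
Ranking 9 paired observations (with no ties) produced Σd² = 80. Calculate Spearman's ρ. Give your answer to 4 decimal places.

ρ = 1 − 6Σd² / [n(n²−1)] = 1 − 6×80 / (9×80)
  = 1 − 480/720 = 1 − 0.66667 ≈ 0.3333

0.3333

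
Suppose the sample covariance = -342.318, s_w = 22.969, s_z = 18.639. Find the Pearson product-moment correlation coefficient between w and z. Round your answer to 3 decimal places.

r = Cov(w,z) / (s_w · s_z) = -342.318 / (22.969 × 18.639)
  = -342.318 / 428.1192 ≈ -0.800

-0.800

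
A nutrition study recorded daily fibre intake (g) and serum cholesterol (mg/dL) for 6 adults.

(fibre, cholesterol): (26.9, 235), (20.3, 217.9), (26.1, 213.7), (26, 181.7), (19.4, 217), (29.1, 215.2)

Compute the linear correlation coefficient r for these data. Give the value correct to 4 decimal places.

n = 6, Σx = 147.8, Σy = 1280.5, Σx² = 3716.08, Σy² = 274788.03, Σxy = 31518.76
nΣxy − ΣxΣy = 189112.56 − 189257.9 = -145.34
nΣx² − (Σx)² = 22296.48 − 21844.84 = 451.64; nΣy² − (Σy)² = 1648728.18 − 1639680.25 = 9047.93
r = -145.34 / √(451.64 × 9047.93) = -145.34 / 2021.4864 ≈ -0.0719

-0.0719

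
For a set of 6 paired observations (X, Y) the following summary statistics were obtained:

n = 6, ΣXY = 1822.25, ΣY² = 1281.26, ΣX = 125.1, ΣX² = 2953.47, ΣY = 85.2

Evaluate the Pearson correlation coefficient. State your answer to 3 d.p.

0.292

r = (nΣXY − ΣXΣY) / √[(nΣX² − (ΣX)²)(nΣY² − (ΣY)²)]
Numerator: 6×1822.25 − 125.1×85.2 = 274.98
Denominator: √[(17720.82 − 15650.01)(7687.56 − 7259.04)] = √[2070.81 × 428.52] = 942.0104
r = 274.98 / 942.0104 ≈ 0.292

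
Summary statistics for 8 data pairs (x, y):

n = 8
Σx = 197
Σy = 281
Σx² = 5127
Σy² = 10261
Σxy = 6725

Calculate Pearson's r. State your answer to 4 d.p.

-0.5927

r = (nΣxy − ΣxΣy) / √[(nΣx² − (Σx)²)(nΣy² − (Σy)²)]
Numerator: 8×6725 − 197×281 = -1557
Denominator: √[(41016 − 38809)(82088 − 78961)] = √[2207 × 3127] = 2627.0305
r = -1557 / 2627.0305 ≈ -0.5927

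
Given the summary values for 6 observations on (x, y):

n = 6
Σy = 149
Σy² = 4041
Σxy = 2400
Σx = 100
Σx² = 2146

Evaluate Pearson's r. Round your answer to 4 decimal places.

r = (nΣxy − ΣxΣy) / √[(nΣx² − (Σx)²)(nΣy² − (Σy)²)]
Numerator: 6×2400 − 100×149 = -500
Denominator: √[(12876 − 10000)(24246 − 22201)] = √[2876 × 2045] = 2425.1639
r = -500 / 2425.1639 ≈ -0.2062

-0.2062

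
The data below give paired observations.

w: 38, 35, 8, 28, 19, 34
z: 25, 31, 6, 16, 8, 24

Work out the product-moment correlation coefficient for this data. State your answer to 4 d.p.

n = 6, Σw = 162, Σz = 110, Σw² = 5034, Σz² = 2518, Σwz = 3499
nΣwz − ΣwΣz = 20994 − 17820 = 3174
nΣw² − (Σw)² = 30204 − 26244 = 3960; nΣz² − (Σz)² = 15108 − 12100 = 3008
r = 3174 / √(3960 × 3008) = 3174 / 3451.3302 ≈ 0.9196

0.9196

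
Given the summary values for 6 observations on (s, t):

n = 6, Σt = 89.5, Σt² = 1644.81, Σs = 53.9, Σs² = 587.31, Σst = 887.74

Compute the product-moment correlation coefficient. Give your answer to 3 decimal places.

0.469

r = (nΣst − ΣsΣt) / √[(nΣs² − (Σs)²)(nΣt² − (Σt)²)]
Numerator: 6×887.74 − 53.9×89.5 = 502.39
Denominator: √[(3523.86 − 2905.21)(9868.86 − 8010.25)] = √[618.65 × 1858.61] = 1072.3008
r = 502.39 / 1072.3008 ≈ 0.469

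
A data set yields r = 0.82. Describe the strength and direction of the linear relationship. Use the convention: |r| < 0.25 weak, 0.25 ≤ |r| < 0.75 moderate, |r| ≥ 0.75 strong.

strong positive

r = 0.82 > 0 so the relationship is positive.
|r| = 0.82, which falls in the strong range.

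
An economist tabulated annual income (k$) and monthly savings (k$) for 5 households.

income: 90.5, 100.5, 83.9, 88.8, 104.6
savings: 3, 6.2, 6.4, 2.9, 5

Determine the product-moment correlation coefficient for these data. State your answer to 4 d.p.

0.1911

n = 5, Σx = 468.3, Σy = 23.5, Σx² = 44156.31, Σy² = 121.81, Σxy = 2212.08
nΣxy − ΣxΣy = 11060.4 − 11005.05 = 55.35
nΣx² − (Σx)² = 220781.55 − 219304.89 = 1476.66; nΣy² − (Σy)² = 609.05 − 552.25 = 56.8
r = 55.35 / √(1476.66 × 56.8) = 55.35 / 289.6106 ≈ 0.1911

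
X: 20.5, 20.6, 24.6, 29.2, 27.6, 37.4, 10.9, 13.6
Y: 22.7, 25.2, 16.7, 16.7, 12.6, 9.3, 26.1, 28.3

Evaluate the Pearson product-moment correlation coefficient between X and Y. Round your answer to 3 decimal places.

-0.931

n = 8, ΣX = 184.4, ΣY = 157.6, ΣX² = 4766.7, ΣY² = 3435.46, ΣXY = 3247.88
nΣXY − ΣXΣY = 25983.04 − 29061.44 = -3078.4
nΣX² − (ΣX)² = 38133.6 − 34003.36 = 4130.24; nΣY² − (ΣY)² = 27483.68 − 24837.76 = 2645.92
r = -3078.4 / √(4130.24 × 2645.92) = -3078.4 / 3305.7956 ≈ -0.931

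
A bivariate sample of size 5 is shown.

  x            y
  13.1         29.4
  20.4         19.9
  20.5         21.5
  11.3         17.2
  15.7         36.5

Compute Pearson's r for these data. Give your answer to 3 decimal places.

n = 5, Σx = 81, Σy = 124.5, Σx² = 1382.2, Σy² = 3350.71, Σxy = 1999.26
nΣxy − ΣxΣy = 9996.3 − 10084.5 = -88.2
nΣx² − (Σx)² = 6911 − 6561 = 350; nΣy² − (Σy)² = 16753.55 − 15500.25 = 1253.3
r = -88.2 / √(350 × 1253.3) = -88.2 / 662.3104 ≈ -0.133

-0.133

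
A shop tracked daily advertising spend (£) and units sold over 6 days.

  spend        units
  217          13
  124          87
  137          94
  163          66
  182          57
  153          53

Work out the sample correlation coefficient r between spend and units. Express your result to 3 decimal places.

n = 6, Σx = 976, Σy = 370, Σx² = 164336, Σy² = 26988, Σxy = 55728
nΣxy − ΣxΣy = 334368 − 361120 = -26752
nΣx² − (Σx)² = 986016 − 952576 = 33440; nΣy² − (Σy)² = 161928 − 136900 = 25028
r = -26752 / √(33440 × 25028) = -26752 / 28929.8517 ≈ -0.925

-0.925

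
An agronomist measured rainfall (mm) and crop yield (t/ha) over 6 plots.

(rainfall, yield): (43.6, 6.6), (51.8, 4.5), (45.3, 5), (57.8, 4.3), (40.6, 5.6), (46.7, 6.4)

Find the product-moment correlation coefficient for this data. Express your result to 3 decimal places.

n = 6, Σx = 285.8, Σy = 32.4, Σx² = 13806.38, Σy² = 179.62, Σxy = 1522.14
nΣxy − ΣxΣy = 9132.84 − 9259.92 = -127.08
nΣx² − (Σx)² = 82838.28 − 81681.64 = 1156.64; nΣy² − (Σy)² = 1077.72 − 1049.76 = 27.96
r = -127.08 / √(1156.64 × 27.96) = -127.08 / 179.8323 ≈ -0.707

-0.707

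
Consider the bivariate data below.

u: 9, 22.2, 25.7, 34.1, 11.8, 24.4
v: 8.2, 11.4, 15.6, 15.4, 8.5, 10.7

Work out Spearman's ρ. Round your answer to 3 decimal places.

0.886

Rank u: 1, 3, 5, 6, 2, 4
Rank v: 1, 4, 6, 5, 2, 3
d = rank(u) − rank(v): 0, -1, -1, 1, 0, 1; Σd² = 4
ρ = 1 − 6Σd² / [n(n²−1)] = 1 − 6×4 / (6×35) = 1 − 24/210 ≈ 0.886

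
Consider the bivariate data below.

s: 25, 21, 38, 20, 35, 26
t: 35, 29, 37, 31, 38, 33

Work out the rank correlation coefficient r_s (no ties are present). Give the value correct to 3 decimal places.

Rank s: 3, 2, 6, 1, 5, 4
Rank t: 4, 1, 5, 2, 6, 3
d = rank(s) − rank(t): -1, 1, 1, -1, -1, 1; Σd² = 6
ρ = 1 − 6Σd² / [n(n²−1)] = 1 − 6×6 / (6×35) = 1 − 36/210 ≈ 0.829

0.829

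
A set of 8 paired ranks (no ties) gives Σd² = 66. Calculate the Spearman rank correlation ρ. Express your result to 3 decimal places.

ρ = 1 − 6Σd² / [n(n²−1)] = 1 − 6×66 / (8×63)
  = 1 − 396/504 = 1 − 0.7857 ≈ 0.214

0.214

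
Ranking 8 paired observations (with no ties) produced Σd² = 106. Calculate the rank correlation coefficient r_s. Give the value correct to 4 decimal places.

-0.2619

ρ = 1 − 6Σd² / [n(n²−1)] = 1 − 6×106 / (8×63)
  = 1 − 636/504 = 1 − 1.26190 ≈ -0.2619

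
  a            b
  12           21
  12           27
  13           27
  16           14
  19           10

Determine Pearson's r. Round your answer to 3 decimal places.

n = 5, Σa = 72, Σb = 99, Σa² = 1074, Σb² = 2195, Σab = 1341
nΣab − ΣaΣb = 6705 − 7128 = -423
nΣa² − (Σa)² = 5370 − 5184 = 186; nΣb² − (Σb)² = 10975 − 9801 = 1174
r = -423 / √(186 × 1174) = -423 / 467.2943 ≈ -0.905

-0.905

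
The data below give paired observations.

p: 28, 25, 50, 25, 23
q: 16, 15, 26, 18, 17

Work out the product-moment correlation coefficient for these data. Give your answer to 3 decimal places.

n = 5, Σp = 151, Σq = 92, Σp² = 5063, Σq² = 1770, Σpq = 2964
nΣpq − ΣpΣq = 14820 − 13892 = 928
nΣp² − (Σp)² = 25315 − 22801 = 2514; nΣq² − (Σq)² = 8850 − 8464 = 386
r = 928 / √(2514 × 386) = 928 / 985.0909 ≈ 0.942

0.942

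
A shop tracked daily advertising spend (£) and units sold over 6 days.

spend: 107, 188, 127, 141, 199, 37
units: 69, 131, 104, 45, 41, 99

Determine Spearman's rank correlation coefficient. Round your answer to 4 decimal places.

-0.2571

Rank spend: 2, 5, 3, 4, 6, 1
Rank units: 3, 6, 5, 2, 1, 4
d = rank(spend) − rank(units): -1, -1, -2, 2, 5, -3; Σd² = 44
ρ = 1 − 6Σd² / [n(n²−1)] = 1 − 6×44 / (6×35) = 1 − 264/210 ≈ -0.2571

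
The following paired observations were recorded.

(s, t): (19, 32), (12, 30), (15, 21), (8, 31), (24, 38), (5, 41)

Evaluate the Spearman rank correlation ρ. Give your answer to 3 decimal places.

-0.086

Rank s: 5, 3, 4, 2, 6, 1
Rank t: 4, 2, 1, 3, 5, 6
d = rank(s) − rank(t): 1, 1, 3, -1, 1, -5; Σd² = 38
ρ = 1 − 6Σd² / [n(n²−1)] = 1 − 6×38 / (6×35) = 1 − 228/210 ≈ -0.086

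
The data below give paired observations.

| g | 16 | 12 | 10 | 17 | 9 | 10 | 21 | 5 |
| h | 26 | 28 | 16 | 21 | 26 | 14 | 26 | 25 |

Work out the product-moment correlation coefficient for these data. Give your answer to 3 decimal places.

n = 8, Σg = 100, Σh = 182, Σg² = 1436, Σh² = 4330, Σgh = 2314
nΣgh − ΣgΣh = 18512 − 18200 = 312
nΣg² − (Σg)² = 11488 − 10000 = 1488; nΣh² − (Σh)² = 34640 − 33124 = 1516
r = 312 / √(1488 × 1516) = 312 / 1501.9348 ≈ 0.208

0.208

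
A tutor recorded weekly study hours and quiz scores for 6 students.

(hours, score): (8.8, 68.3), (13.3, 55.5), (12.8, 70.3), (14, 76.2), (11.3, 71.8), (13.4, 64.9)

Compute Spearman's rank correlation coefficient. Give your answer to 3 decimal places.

0.086

Rank hours: 1, 4, 3, 6, 2, 5
Rank score: 3, 1, 4, 6, 5, 2
d = rank(hours) − rank(score): -2, 3, -1, 0, -3, 3; Σd² = 32
ρ = 1 − 6Σd² / [n(n²−1)] = 1 − 6×32 / (6×35) = 1 − 192/210 ≈ 0.086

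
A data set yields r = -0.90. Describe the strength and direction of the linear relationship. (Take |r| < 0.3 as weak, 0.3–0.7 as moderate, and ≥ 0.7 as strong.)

r = -0.90 < 0 so the relationship is negative.
|r| = 0.90, which falls in the strong range.

strong negative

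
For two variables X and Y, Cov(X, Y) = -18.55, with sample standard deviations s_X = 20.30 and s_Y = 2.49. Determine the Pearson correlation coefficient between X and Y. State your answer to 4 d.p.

-0.3670

r = Cov(X,Y) / (s_X · s_Y) = -18.55 / (20.30 × 2.49)
  = -18.55 / 50.5470 ≈ -0.3670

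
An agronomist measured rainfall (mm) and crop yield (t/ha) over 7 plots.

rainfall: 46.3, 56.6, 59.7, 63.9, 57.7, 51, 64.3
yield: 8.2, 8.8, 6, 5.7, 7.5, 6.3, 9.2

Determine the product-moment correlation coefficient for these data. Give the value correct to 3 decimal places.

n = 7, Σx = 399.5, Σy = 51.7, Σx² = 23059.33, Σy² = 393.75, Σxy = 2945.78
nΣxy − ΣxΣy = 20620.46 − 20654.15 = -33.69
nΣx² − (Σx)² = 161415.31 − 159600.25 = 1815.06; nΣy² − (Σy)² = 2756.25 − 2672.89 = 83.36
r = -33.69 / √(1815.06 × 83.36) = -33.69 / 388.9774 ≈ -0.087

-0.087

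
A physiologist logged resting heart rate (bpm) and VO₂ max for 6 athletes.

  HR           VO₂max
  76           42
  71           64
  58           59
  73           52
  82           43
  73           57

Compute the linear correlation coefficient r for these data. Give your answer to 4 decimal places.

-0.6689

n = 6, Σx = 433, Σy = 317, Σx² = 31563, Σy² = 17143, Σxy = 22641
nΣxy − ΣxΣy = 135846 − 137261 = -1415
nΣx² − (Σx)² = 189378 − 187489 = 1889; nΣy² − (Σy)² = 102858 − 100489 = 2369
r = -1415 / √(1889 × 2369) = -1415 / 2115.4293 ≈ -0.6689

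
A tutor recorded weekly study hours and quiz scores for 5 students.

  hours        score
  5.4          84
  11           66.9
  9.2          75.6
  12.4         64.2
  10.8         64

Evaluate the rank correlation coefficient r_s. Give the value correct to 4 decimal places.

Rank hours: 1, 4, 2, 5, 3
Rank score: 5, 3, 4, 2, 1
d = rank(hours) − rank(score): -4, 1, -2, 3, 2; Σd² = 34
ρ = 1 − 6Σd² / [n(n²−1)] = 1 − 6×34 / (5×24) = 1 − 204/120 ≈ -0.7000

-0.7000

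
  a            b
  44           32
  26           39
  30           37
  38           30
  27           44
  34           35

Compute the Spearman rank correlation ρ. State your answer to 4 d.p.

-0.8857

Rank a: 6, 1, 3, 5, 2, 4
Rank b: 2, 5, 4, 1, 6, 3
d = rank(a) − rank(b): 4, -4, -1, 4, -4, 1; Σd² = 66
ρ = 1 − 6Σd² / [n(n²−1)] = 1 − 6×66 / (6×35) = 1 − 396/210 ≈ -0.8857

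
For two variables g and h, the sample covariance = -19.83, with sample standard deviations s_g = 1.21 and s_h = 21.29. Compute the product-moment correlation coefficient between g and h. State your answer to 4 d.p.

r = Cov(g,h) / (s_g · s_h) = -19.83 / (1.21 × 21.29)
  = -19.83 / 25.7609 ≈ -0.7698

-0.7698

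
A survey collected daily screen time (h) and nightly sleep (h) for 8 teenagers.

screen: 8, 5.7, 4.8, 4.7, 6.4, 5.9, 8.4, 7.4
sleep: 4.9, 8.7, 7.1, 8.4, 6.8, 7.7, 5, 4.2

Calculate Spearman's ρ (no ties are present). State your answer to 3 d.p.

-0.786

Rank screen: 7, 3, 2, 1, 5, 4, 8, 6
Rank sleep: 2, 8, 5, 7, 4, 6, 3, 1
d = rank(screen) − rank(sleep): 5, -5, -3, -6, 1, -2, 5, 5; Σd² = 150
ρ = 1 − 6Σd² / [n(n²−1)] = 1 − 6×150 / (8×63) = 1 − 900/504 ≈ -0.786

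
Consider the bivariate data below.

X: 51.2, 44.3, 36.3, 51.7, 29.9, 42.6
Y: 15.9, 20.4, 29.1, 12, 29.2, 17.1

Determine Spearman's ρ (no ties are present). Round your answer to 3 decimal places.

-0.943

Rank X: 5, 4, 2, 6, 1, 3
Rank Y: 2, 4, 5, 1, 6, 3
d = rank(X) − rank(Y): 3, 0, -3, 5, -5, 0; Σd² = 68
ρ = 1 − 6Σd² / [n(n²−1)] = 1 − 6×68 / (6×35) = 1 − 408/210 ≈ -0.943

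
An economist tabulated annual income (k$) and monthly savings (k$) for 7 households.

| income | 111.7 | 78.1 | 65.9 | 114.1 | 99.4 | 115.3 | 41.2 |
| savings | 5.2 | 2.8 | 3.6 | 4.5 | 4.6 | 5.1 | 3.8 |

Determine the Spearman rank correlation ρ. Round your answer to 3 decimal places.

0.679

Rank income: 5, 3, 2, 6, 4, 7, 1
Rank savings: 7, 1, 2, 4, 5, 6, 3
d = rank(income) − rank(savings): -2, 2, 0, 2, -1, 1, -2; Σd² = 18
ρ = 1 − 6Σd² / [n(n²−1)] = 1 − 6×18 / (7×48) = 1 − 108/336 ≈ 0.679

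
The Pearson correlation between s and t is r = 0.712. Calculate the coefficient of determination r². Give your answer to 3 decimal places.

r² = (0.712)² = 0.507

0.507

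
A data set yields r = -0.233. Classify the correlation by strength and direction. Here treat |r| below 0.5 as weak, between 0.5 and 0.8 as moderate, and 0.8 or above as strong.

r = -0.233 < 0 so the relationship is negative.
|r| = 0.233, which falls in the weak range.

weak negative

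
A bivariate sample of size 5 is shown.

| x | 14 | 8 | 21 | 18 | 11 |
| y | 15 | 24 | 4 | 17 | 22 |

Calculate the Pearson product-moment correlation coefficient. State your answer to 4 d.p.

-0.8971

n = 5, Σx = 72, Σy = 82, Σx² = 1146, Σy² = 1590, Σxy = 1034
nΣxy − ΣxΣy = 5170 − 5904 = -734
nΣx² − (Σx)² = 5730 − 5184 = 546; nΣy² − (Σy)² = 7950 − 6724 = 1226
r = -734 / √(546 × 1226) = -734 / 818.1662 ≈ -0.8971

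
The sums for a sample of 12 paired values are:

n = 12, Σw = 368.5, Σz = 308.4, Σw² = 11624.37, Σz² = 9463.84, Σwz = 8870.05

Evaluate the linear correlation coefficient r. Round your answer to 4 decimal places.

-0.8719

r = (nΣwz − ΣwΣz) / √[(nΣw² − (Σw)²)(nΣz² − (Σz)²)]
Numerator: 12×8870.05 − 368.5×308.4 = -7204.8
Denominator: √[(139492.44 − 135792.25)(113566.08 − 95110.56)] = √[3700.19 × 18455.52] = 8263.7117
r = -7204.8 / 8263.7117 ≈ -0.8719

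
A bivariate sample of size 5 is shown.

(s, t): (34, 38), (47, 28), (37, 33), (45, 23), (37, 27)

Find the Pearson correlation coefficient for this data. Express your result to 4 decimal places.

n = 5, Σs = 200, Σt = 149, Σs² = 8128, Σt² = 4575, Σst = 5863
nΣst − ΣsΣt = 29315 − 29800 = -485
nΣs² − (Σs)² = 40640 − 40000 = 640; nΣt² − (Σt)² = 22875 − 22201 = 674
r = -485 / √(640 × 674) = -485 / 656.7800 ≈ -0.7385

-0.7385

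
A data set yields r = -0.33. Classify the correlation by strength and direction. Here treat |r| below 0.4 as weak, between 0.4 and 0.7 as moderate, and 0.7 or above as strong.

weak negative

r = -0.33 < 0 so the relationship is negative.
|r| = 0.33, which falls in the weak range.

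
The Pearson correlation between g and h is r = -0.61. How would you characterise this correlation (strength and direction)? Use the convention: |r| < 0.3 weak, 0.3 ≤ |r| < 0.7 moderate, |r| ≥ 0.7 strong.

r = -0.61 < 0 so the relationship is negative.
|r| = 0.61, which falls in the moderate range.

moderate negative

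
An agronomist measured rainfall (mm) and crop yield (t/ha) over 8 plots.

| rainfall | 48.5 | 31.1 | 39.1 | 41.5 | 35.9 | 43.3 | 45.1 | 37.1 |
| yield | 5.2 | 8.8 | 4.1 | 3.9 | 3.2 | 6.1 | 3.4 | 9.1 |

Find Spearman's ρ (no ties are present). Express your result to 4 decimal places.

-0.1905

Rank rainfall: 8, 1, 4, 5, 2, 6, 7, 3
Rank yield: 5, 7, 4, 3, 1, 6, 2, 8
d = rank(rainfall) − rank(yield): 3, -6, 0, 2, 1, 0, 5, -5; Σd² = 100
ρ = 1 − 6Σd² / [n(n²−1)] = 1 − 6×100 / (8×63) = 1 − 600/504 ≈ -0.1905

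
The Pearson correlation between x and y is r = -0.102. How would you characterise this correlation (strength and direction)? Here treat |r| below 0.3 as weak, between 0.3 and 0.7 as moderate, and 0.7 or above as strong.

weak negative

r = -0.102 < 0 so the relationship is negative.
|r| = 0.102, which falls in the weak range.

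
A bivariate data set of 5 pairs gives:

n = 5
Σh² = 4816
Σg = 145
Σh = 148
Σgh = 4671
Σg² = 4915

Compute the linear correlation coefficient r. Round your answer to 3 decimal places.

r = (nΣgh − ΣgΣh) / √[(nΣg² − (Σg)²)(nΣh² − (Σh)²)]
Numerator: 5×4671 − 145×148 = 1895
Denominator: √[(24575 − 21025)(24080 − 21904)] = √[3550 × 2176] = 2779.3524
r = 1895 / 2779.3524 ≈ 0.682

0.682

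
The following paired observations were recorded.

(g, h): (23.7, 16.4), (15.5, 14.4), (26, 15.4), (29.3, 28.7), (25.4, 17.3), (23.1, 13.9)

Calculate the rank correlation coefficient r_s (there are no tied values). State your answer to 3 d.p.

0.771

Rank g: 3, 1, 5, 6, 4, 2
Rank h: 4, 2, 3, 6, 5, 1
d = rank(g) − rank(h): -1, -1, 2, 0, -1, 1; Σd² = 8
ρ = 1 − 6Σd² / [n(n²−1)] = 1 − 6×8 / (6×35) = 1 − 48/210 ≈ 0.771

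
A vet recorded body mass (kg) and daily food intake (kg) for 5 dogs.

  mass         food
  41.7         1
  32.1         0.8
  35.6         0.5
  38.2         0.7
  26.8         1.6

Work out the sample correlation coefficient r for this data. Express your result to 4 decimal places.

-0.5863

n = 5, Σx = 174.4, Σy = 4.6, Σx² = 6214.14, Σy² = 4.94, Σxy = 154.8
nΣxy − ΣxΣy = 774 − 802.24 = -28.24
nΣx² − (Σx)² = 31070.7 − 30415.36 = 655.34; nΣy² − (Σy)² = 24.7 − 21.16 = 3.54
r = -28.24 / √(655.34 × 3.54) = -28.24 / 48.1654 ≈ -0.5863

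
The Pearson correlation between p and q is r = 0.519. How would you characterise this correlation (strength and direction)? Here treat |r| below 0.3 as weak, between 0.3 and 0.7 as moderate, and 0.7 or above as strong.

moderate positive

r = 0.519 > 0 so the relationship is positive.
|r| = 0.519, which falls in the moderate range.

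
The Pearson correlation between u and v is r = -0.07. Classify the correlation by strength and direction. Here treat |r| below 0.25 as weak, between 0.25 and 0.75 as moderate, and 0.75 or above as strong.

weak negative

r = -0.07 < 0 so the relationship is negative.
|r| = 0.07, which falls in the weak range.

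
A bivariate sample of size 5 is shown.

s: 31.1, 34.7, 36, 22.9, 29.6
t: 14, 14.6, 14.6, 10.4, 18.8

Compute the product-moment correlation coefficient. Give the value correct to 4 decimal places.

n = 5, Σs = 154.3, Σt = 72.4, Σs² = 4867.87, Σt² = 1083.92, Σst = 2262.26
nΣst − ΣsΣt = 11311.3 − 11171.32 = 139.98
nΣs² − (Σs)² = 24339.35 − 23808.49 = 530.86; nΣt² − (Σt)² = 5419.6 − 5241.76 = 177.84
r = 139.98 / √(530.86 × 177.84) = 139.98 / 307.2591 ≈ 0.4556

0.4556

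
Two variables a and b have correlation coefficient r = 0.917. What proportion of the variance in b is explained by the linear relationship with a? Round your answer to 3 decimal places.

r² = (0.917)² = 0.841

0.841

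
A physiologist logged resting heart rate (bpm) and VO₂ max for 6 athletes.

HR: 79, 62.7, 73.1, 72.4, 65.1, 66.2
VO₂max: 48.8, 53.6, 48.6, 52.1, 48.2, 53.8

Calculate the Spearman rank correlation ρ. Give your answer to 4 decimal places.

Rank HR: 6, 1, 5, 4, 2, 3
Rank VO₂max: 3, 5, 2, 4, 1, 6
d = rank(HR) − rank(VO₂max): 3, -4, 3, 0, 1, -3; Σd² = 44
ρ = 1 − 6Σd² / [n(n²−1)] = 1 − 6×44 / (6×35) = 1 − 264/210 ≈ -0.2571

-0.2571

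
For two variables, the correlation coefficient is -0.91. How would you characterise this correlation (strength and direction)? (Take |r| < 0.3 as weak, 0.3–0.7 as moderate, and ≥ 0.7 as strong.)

r = -0.91 < 0 so the relationship is negative.
|r| = 0.91, which falls in the strong range.

strong negative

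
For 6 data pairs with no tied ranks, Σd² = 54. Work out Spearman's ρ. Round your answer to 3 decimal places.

-0.543

ρ = 1 − 6Σd² / [n(n²−1)] = 1 − 6×54 / (6×35)
  = 1 − 324/210 = 1 − 1.5429 ≈ -0.543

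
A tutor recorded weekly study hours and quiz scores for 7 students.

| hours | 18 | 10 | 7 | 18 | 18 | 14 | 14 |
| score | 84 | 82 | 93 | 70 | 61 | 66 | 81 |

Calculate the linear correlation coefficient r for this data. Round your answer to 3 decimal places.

n = 7, Σx = 99, Σy = 537, Σx² = 1513, Σy² = 41967, Σxy = 7399
nΣxy − ΣxΣy = 51793 − 53163 = -1370
nΣx² − (Σx)² = 10591 − 9801 = 790; nΣy² − (Σy)² = 293769 − 288369 = 5400
r = -1370 / √(790 × 5400) = -1370 / 2065.4297 ≈ -0.663

-0.663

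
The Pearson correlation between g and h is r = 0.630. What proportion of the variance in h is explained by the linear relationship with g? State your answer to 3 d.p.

r² = (0.630)² = 0.397

0.397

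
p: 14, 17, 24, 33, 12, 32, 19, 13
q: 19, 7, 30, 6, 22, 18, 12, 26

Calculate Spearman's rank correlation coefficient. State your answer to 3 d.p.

-0.476

Rank p: 3, 4, 6, 8, 1, 7, 5, 2
Rank q: 5, 2, 8, 1, 6, 4, 3, 7
d = rank(p) − rank(q): -2, 2, -2, 7, -5, 3, 2, -5; Σd² = 124
ρ = 1 − 6Σd² / [n(n²−1)] = 1 − 6×124 / (8×63) = 1 − 744/504 ≈ -0.476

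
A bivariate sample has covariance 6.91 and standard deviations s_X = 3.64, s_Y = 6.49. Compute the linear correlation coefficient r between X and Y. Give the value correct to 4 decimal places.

r = Cov(X,Y) / (s_X · s_Y) = 6.91 / (3.64 × 6.49)
  = 6.91 / 23.6236 ≈ 0.2925

0.2925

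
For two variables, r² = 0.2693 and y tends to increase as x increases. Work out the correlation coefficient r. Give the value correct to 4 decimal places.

0.5189

|r| = √0.2693 = 0.5189
The association is positive, so r = 0.5189.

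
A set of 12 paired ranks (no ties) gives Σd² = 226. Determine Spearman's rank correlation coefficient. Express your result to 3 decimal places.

0.210

ρ = 1 − 6Σd² / [n(n²−1)] = 1 − 6×226 / (12×143)
  = 1 − 1356/1716 = 1 − 0.7902 ≈ 0.210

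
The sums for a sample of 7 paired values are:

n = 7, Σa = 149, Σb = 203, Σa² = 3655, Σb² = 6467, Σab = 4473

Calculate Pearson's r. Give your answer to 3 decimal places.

0.287

r = (nΣab − ΣaΣb) / √[(nΣa² − (Σa)²)(nΣb² − (Σb)²)]
Numerator: 7×4473 − 149×203 = 1064
Denominator: √[(25585 − 22201)(45269 − 41209)] = √[3384 × 4060] = 3706.6211
r = 1064 / 3706.6211 ≈ 0.287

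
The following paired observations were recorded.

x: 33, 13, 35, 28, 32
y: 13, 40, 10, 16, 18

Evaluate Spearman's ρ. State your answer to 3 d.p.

Rank x: 4, 1, 5, 2, 3
Rank y: 2, 5, 1, 3, 4
d = rank(x) − rank(y): 2, -4, 4, -1, -1; Σd² = 38
ρ = 1 − 6Σd² / [n(n²−1)] = 1 − 6×38 / (5×24) = 1 − 228/120 ≈ -0.900

-0.900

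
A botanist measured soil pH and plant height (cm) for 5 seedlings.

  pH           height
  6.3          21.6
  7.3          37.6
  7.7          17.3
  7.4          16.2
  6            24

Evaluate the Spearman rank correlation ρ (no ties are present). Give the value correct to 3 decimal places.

-0.600

Rank pH: 2, 3, 5, 4, 1
Rank height: 3, 5, 2, 1, 4
d = rank(pH) − rank(height): -1, -2, 3, 3, -3; Σd² = 32
ρ = 1 − 6Σd² / [n(n²−1)] = 1 − 6×32 / (5×24) = 1 − 192/120 ≈ -0.600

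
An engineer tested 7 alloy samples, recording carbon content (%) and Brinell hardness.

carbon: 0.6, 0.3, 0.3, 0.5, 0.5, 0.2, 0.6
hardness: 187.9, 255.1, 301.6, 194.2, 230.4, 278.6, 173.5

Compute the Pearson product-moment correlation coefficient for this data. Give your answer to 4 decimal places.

n = 7, Σx = 3, Σy = 1621.3, Σx² = 1.44, Σy² = 389862.99, Σxy = 651.87
nΣxy − ΣxΣy = 4563.09 − 4863.9 = -300.81
nΣx² − (Σx)² = 10.08 − 9 = 1.08; nΣy² − (Σy)² = 2729040.93 − 2628613.69 = 100427.24
r = -300.81 / √(1.08 × 100427.24) = -300.81 / 329.3348 ≈ -0.9134

-0.9134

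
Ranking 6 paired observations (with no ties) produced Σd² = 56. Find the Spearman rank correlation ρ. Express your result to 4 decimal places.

ρ = 1 − 6Σd² / [n(n²−1)] = 1 − 6×56 / (6×35)
  = 1 − 336/210 = 1 − 1.60000 ≈ -0.6000

-0.6000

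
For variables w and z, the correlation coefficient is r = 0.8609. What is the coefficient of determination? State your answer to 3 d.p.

r² = (0.8609)² = 0.741

0.741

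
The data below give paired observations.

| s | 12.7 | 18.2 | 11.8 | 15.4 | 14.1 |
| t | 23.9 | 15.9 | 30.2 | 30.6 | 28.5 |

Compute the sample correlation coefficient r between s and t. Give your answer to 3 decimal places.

n = 5, Σs = 72.2, Σt = 129.1, Σs² = 1067.74, Σt² = 3484.67, Σst = 1822.36
nΣst − ΣsΣt = 9111.8 − 9321.02 = -209.22
nΣs² − (Σs)² = 5338.7 − 5212.84 = 125.86; nΣt² − (Σt)² = 17423.35 − 16666.81 = 756.54
r = -209.22 / √(125.86 × 756.54) = -209.22 / 308.5743 ≈ -0.678

-0.678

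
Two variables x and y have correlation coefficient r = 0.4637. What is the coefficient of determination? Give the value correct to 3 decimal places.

0.215

r² = (0.4637)² = 0.215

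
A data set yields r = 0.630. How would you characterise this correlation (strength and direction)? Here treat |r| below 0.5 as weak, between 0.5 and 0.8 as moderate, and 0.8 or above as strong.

r = 0.630 > 0 so the relationship is positive.
|r| = 0.630, which falls in the moderate range.

moderate positive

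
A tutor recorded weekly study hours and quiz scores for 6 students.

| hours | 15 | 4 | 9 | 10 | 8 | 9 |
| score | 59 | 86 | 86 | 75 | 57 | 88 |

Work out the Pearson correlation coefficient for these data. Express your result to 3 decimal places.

n = 6, Σx = 55, Σy = 451, Σx² = 567, Σy² = 34891, Σxy = 4001
nΣxy − ΣxΣy = 24006 − 24805 = -799
nΣx² − (Σx)² = 3402 − 3025 = 377; nΣy² − (Σy)² = 209346 − 203401 = 5945
r = -799 / √(377 × 5945) = -799 / 1497.0855 ≈ -0.534

-0.534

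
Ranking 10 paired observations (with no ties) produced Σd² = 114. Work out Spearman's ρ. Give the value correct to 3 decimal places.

0.309

ρ = 1 − 6Σd² / [n(n²−1)] = 1 − 6×114 / (10×99)
  = 1 − 684/990 = 1 − 0.6909 ≈ 0.309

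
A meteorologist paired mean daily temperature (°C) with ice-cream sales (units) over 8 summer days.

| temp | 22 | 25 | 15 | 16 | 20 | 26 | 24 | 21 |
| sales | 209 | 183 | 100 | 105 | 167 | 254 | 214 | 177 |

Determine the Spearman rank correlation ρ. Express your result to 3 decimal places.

0.929

Rank temp: 5, 7, 1, 2, 3, 8, 6, 4
Rank sales: 6, 5, 1, 2, 3, 8, 7, 4
d = rank(temp) − rank(sales): -1, 2, 0, 0, 0, 0, -1, 0; Σd² = 6
ρ = 1 − 6Σd² / [n(n²−1)] = 1 − 6×6 / (8×63) = 1 − 36/504 ≈ 0.929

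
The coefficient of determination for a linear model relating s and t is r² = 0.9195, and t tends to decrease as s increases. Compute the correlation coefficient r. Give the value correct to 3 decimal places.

|r| = √0.9195 = 0.959
The association is negative, so r = −0.959.

-0.959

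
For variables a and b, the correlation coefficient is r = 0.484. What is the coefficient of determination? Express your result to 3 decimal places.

r² = (0.484)² = 0.234

0.234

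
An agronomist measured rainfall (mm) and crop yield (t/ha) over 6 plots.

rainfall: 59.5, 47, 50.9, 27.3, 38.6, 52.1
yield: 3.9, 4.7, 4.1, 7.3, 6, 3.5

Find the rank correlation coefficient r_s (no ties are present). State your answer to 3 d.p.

Rank rainfall: 6, 3, 4, 1, 2, 5
Rank yield: 2, 4, 3, 6, 5, 1
d = rank(rainfall) − rank(yield): 4, -1, 1, -5, -3, 4; Σd² = 68
ρ = 1 − 6Σd² / [n(n²−1)] = 1 − 6×68 / (6×35) = 1 − 408/210 ≈ -0.943

-0.943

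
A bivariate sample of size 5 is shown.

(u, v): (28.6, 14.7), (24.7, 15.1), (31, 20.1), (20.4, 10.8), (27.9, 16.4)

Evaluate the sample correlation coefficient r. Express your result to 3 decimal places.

n = 5, Σu = 132.6, Σv = 77.1, Σu² = 3583.62, Σv² = 1233.71, Σuv = 2094.37
nΣuv − ΣuΣv = 10471.85 − 10223.46 = 248.39
nΣu² − (Σu)² = 17918.1 − 17582.76 = 335.34; nΣv² − (Σv)² = 6168.55 − 5944.41 = 224.14
r = 248.39 / √(335.34 × 224.14) = 248.39 / 274.1589 ≈ 0.906

0.906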